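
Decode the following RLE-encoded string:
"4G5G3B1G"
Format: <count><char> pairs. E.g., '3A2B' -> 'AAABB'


Expanding each <count><char> pair:
  4G -> 'GGGG'
  5G -> 'GGGGG'
  3B -> 'BBB'
  1G -> 'G'

Decoded = GGGGGGGGGBBBG


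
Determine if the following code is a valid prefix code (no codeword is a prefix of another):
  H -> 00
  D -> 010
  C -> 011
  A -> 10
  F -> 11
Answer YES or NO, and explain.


Checking each pair (does one codeword prefix another?):
  H='00' vs D='010': no prefix
  H='00' vs C='011': no prefix
  H='00' vs A='10': no prefix
  H='00' vs F='11': no prefix
  D='010' vs H='00': no prefix
  D='010' vs C='011': no prefix
  D='010' vs A='10': no prefix
  D='010' vs F='11': no prefix
  C='011' vs H='00': no prefix
  C='011' vs D='010': no prefix
  C='011' vs A='10': no prefix
  C='011' vs F='11': no prefix
  A='10' vs H='00': no prefix
  A='10' vs D='010': no prefix
  A='10' vs C='011': no prefix
  A='10' vs F='11': no prefix
  F='11' vs H='00': no prefix
  F='11' vs D='010': no prefix
  F='11' vs C='011': no prefix
  F='11' vs A='10': no prefix
No violation found over all pairs.

YES -- this is a valid prefix code. No codeword is a prefix of any other codeword.


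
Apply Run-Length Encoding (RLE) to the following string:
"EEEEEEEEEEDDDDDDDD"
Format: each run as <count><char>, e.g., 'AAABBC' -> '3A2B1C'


Scanning runs left to right:
  i=0: run of 'E' x 10 -> '10E'
  i=10: run of 'D' x 8 -> '8D'

RLE = 10E8D


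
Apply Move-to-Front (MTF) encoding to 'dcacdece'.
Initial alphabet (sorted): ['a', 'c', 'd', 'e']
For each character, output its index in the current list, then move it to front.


MTF encoding:
'd': index 2 in ['a', 'c', 'd', 'e'] -> ['d', 'a', 'c', 'e']
'c': index 2 in ['d', 'a', 'c', 'e'] -> ['c', 'd', 'a', 'e']
'a': index 2 in ['c', 'd', 'a', 'e'] -> ['a', 'c', 'd', 'e']
'c': index 1 in ['a', 'c', 'd', 'e'] -> ['c', 'a', 'd', 'e']
'd': index 2 in ['c', 'a', 'd', 'e'] -> ['d', 'c', 'a', 'e']
'e': index 3 in ['d', 'c', 'a', 'e'] -> ['e', 'd', 'c', 'a']
'c': index 2 in ['e', 'd', 'c', 'a'] -> ['c', 'e', 'd', 'a']
'e': index 1 in ['c', 'e', 'd', 'a'] -> ['e', 'c', 'd', 'a']


Output: [2, 2, 2, 1, 2, 3, 2, 1]


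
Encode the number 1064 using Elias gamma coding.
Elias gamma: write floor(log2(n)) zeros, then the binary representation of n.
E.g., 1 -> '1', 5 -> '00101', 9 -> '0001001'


num_bits = floor(log2(1064)) + 1 = 11
leading_zeros = num_bits - 1 = 10
binary(1064) = 10000101000

Elias gamma(1064) = '0000000000' + '10000101000' = 000000000010000101000 (21 bits)


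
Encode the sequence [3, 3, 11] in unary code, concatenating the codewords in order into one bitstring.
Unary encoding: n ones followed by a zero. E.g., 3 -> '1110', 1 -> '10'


Encode each number as n ones followed by a terminating 0:
  3 -> 1110 (4 bits)
  3 -> 1110 (4 bits)
  11 -> 111111111110 (12 bits)
Total length = 4 + 4 + 12 = 20 bits.

Unary([3, 3, 11]) = 11101110111111111110 (20 bits)


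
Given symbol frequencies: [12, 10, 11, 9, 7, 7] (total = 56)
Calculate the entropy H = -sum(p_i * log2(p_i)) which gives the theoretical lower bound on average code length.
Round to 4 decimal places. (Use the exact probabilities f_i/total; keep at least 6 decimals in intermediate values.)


Per-symbol terms -p_i * log2(p_i) with p_i = f_i/56:
  p = 12/56 = 0.214286: log2(p) = -2.222392, -p*log2(p) = 0.476227
  p = 10/56 = 0.178571: log2(p) = -2.485427, -p*log2(p) = 0.443826
  p = 11/56 = 0.196429: log2(p) = -2.347923, -p*log2(p) = 0.461199
  p = 9/56 = 0.160714: log2(p) = -2.637430, -p*log2(p) = 0.423873
  p = 7/56 = 0.125000: log2(p) = -3.000000, -p*log2(p) = 0.375000
  p = 7/56 = 0.125000: log2(p) = -3.000000, -p*log2(p) = 0.375000
H = 0.476227 + 0.443826 + 0.461199 + 0.423873 + 0.375000 + 0.375000 = 2.555125

H = 2.5551 bits/symbol


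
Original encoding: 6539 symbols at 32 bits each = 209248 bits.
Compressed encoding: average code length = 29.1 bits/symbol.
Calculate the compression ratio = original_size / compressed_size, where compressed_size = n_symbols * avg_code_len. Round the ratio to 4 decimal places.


original_size = n_symbols * orig_bits = 6539 * 32 = 209248 bits
compressed_size = n_symbols * avg_code_len = 6539 * 29.1 = 190284.9 bits
ratio = original_size / compressed_size = 209248 / 190284.9 = 1.0997

Compression ratio = 1.0997


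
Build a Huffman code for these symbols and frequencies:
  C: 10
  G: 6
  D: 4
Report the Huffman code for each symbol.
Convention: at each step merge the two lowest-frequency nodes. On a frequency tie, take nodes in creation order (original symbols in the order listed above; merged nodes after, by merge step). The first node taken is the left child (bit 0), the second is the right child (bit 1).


Huffman tree construction:
Step 1: Merge D(4) + G(6) = 10
Step 2: Merge C(10) + (D+G)(10) = 20
Read each symbol's code off the tree from the root (left child = 0, right child = 1).

Codes:
  C: 0 (length 1)
  G: 11 (length 2)
  D: 10 (length 2)
Average code length: 30/20 = 1.5000 bits/symbol


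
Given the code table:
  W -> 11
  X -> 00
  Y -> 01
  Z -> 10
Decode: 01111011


Decoding:
01 -> Y
11 -> W
10 -> Z
11 -> W


Result: YWZW


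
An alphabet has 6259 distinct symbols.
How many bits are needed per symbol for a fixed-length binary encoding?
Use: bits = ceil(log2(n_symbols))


log2(6259) = 12.6117
Bracket: 2^12 = 4096 < 6259 <= 2^13 = 8192
So ceil(log2(6259)) = 13

bits = ceil(log2(6259)) = ceil(12.6117) = 13 bits


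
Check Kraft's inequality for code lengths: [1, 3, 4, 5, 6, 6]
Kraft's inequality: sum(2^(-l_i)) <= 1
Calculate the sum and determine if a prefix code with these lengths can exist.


Sum = 2^(-1) + 2^(-3) + 2^(-4) + 2^(-5) + 2^(-6) + 2^(-6)
    = 0.5 + 0.125 + 0.0625 + 0.03125 + 0.015625 + 0.015625
    = 48/64 = 0.75
Since 0.75 <= 1, Kraft's inequality IS satisfied.
A prefix code with these lengths CAN exist.

Kraft sum = 0.75. Satisfied.


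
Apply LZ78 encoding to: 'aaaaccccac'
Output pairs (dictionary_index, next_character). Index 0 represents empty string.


LZ78 encoding steps:
Dictionary: {0: ''}
Step 1: w='' (idx 0), next='a' -> output (0, 'a'), add 'a' as idx 1
Step 2: w='a' (idx 1), next='a' -> output (1, 'a'), add 'aa' as idx 2
Step 3: w='a' (idx 1), next='c' -> output (1, 'c'), add 'ac' as idx 3
Step 4: w='' (idx 0), next='c' -> output (0, 'c'), add 'c' as idx 4
Step 5: w='c' (idx 4), next='c' -> output (4, 'c'), add 'cc' as idx 5
Step 6: w='ac' (idx 3), end of input -> output (3, '')


Encoded: [(0, 'a'), (1, 'a'), (1, 'c'), (0, 'c'), (4, 'c'), (3, '')]


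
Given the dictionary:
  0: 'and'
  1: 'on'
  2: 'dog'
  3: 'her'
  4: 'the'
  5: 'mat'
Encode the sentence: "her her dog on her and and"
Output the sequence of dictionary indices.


Look up each word in the dictionary:
  'her' -> 3
  'her' -> 3
  'dog' -> 2
  'on' -> 1
  'her' -> 3
  'and' -> 0
  'and' -> 0

Encoded: [3, 3, 2, 1, 3, 0, 0]


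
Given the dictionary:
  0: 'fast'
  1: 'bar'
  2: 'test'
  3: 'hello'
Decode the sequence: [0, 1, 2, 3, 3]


Look up each index in the dictionary:
  0 -> 'fast'
  1 -> 'bar'
  2 -> 'test'
  3 -> 'hello'
  3 -> 'hello'

Decoded: "fast bar test hello hello"


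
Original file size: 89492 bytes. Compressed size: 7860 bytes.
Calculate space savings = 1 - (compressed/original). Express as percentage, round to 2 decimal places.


ratio = compressed/original = 7860/89492 = 0.087829
savings = 1 - ratio = 1 - 0.087829 = 0.912171
as a percentage: 0.912171 * 100 = 91.22%

Space savings = 1 - 7860/89492 = 91.22%


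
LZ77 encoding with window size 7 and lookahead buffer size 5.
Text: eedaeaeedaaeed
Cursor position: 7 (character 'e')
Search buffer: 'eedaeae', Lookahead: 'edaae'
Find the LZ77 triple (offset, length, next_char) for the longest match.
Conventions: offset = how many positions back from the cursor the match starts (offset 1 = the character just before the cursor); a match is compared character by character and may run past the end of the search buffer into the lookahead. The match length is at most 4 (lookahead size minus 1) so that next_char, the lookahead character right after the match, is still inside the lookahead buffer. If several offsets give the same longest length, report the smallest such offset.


Try each offset into the search buffer:
  offset=1 (pos 6, char 'e'): match length 1
  offset=2 (pos 5, char 'a'): match length 0
  offset=3 (pos 4, char 'e'): match length 1
  offset=4 (pos 3, char 'a'): match length 0
  offset=5 (pos 2, char 'd'): match length 0
  offset=6 (pos 1, char 'e'): match length 3
  offset=7 (pos 0, char 'e'): match length 1
Longest match has length 3 at offset 6.
next_char = character at position 7 + 3 = 10 -> 'a'

Best match: offset=6, length=3 (matching 'eda' starting at position 1)
LZ77 triple: (6, 3, 'a')


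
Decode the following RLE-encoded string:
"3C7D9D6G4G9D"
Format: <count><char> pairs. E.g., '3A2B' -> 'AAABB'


Expanding each <count><char> pair:
  3C -> 'CCC'
  7D -> 'DDDDDDD'
  9D -> 'DDDDDDDDD'
  6G -> 'GGGGGG'
  4G -> 'GGGG'
  9D -> 'DDDDDDDDD'

Decoded = CCCDDDDDDDDDDDDDDDDGGGGGGGGGGDDDDDDDDD


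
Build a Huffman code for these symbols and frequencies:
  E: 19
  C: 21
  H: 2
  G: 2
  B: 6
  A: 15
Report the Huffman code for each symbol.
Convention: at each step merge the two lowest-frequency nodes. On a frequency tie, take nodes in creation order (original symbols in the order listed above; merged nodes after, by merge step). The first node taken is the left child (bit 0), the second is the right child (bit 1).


Huffman tree construction:
Step 1: Merge H(2) + G(2) = 4
Step 2: Merge (H+G)(4) + B(6) = 10
Step 3: Merge ((H+G)+B)(10) + A(15) = 25
Step 4: Merge E(19) + C(21) = 40
Step 5: Merge (((H+G)+B)+A)(25) + (E+C)(40) = 65
Read each symbol's code off the tree from the root (left child = 0, right child = 1).

Codes:
  E: 10 (length 2)
  C: 11 (length 2)
  H: 0000 (length 4)
  G: 0001 (length 4)
  B: 001 (length 3)
  A: 01 (length 2)
Average code length: 144/65 = 2.2154 bits/symbol


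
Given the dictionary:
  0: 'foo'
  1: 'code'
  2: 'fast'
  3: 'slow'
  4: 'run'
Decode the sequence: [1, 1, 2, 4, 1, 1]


Look up each index in the dictionary:
  1 -> 'code'
  1 -> 'code'
  2 -> 'fast'
  4 -> 'run'
  1 -> 'code'
  1 -> 'code'

Decoded: "code code fast run code code"


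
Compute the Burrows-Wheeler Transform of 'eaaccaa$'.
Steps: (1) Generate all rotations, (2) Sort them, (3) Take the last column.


Rotations (sorted):
  0: $eaaccaa -> last char: a
  1: a$eaacca -> last char: a
  2: aa$eaacc -> last char: c
  3: aaccaa$e -> last char: e
  4: accaa$ea -> last char: a
  5: caa$eaac -> last char: c
  6: ccaa$eaa -> last char: a
  7: eaaccaa$ -> last char: $


BWT = aaceaca$


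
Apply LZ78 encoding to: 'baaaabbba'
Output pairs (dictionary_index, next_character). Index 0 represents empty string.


LZ78 encoding steps:
Dictionary: {0: ''}
Step 1: w='' (idx 0), next='b' -> output (0, 'b'), add 'b' as idx 1
Step 2: w='' (idx 0), next='a' -> output (0, 'a'), add 'a' as idx 2
Step 3: w='a' (idx 2), next='a' -> output (2, 'a'), add 'aa' as idx 3
Step 4: w='a' (idx 2), next='b' -> output (2, 'b'), add 'ab' as idx 4
Step 5: w='b' (idx 1), next='b' -> output (1, 'b'), add 'bb' as idx 5
Step 6: w='a' (idx 2), end of input -> output (2, '')


Encoded: [(0, 'b'), (0, 'a'), (2, 'a'), (2, 'b'), (1, 'b'), (2, '')]


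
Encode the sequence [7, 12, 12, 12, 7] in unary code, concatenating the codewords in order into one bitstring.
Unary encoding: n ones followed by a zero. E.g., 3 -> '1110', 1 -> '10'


Encode each number as n ones followed by a terminating 0:
  7 -> 11111110 (8 bits)
  12 -> 1111111111110 (13 bits)
  12 -> 1111111111110 (13 bits)
  12 -> 1111111111110 (13 bits)
  7 -> 11111110 (8 bits)
Total length = 8 + 13 + 13 + 13 + 8 = 55 bits.

Unary([7, 12, 12, 12, 7]) = 1111111011111111111101111111111110111111111111011111110 (55 bits)


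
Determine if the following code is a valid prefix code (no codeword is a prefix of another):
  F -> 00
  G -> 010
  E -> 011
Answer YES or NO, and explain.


Checking each pair (does one codeword prefix another?):
  F='00' vs G='010': no prefix
  F='00' vs E='011': no prefix
  G='010' vs F='00': no prefix
  G='010' vs E='011': no prefix
  E='011' vs F='00': no prefix
  E='011' vs G='010': no prefix
No violation found over all pairs.

YES -- this is a valid prefix code. No codeword is a prefix of any other codeword.


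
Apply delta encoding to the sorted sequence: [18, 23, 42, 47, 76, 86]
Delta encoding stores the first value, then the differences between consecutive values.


First value: 18
Deltas:
  23 - 18 = 5
  42 - 23 = 19
  47 - 42 = 5
  76 - 47 = 29
  86 - 76 = 10


Delta encoded: [18, 5, 19, 5, 29, 10]


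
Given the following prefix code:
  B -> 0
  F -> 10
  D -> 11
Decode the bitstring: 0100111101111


Decoding step by step:
Bits 0 -> B
Bits 10 -> F
Bits 0 -> B
Bits 11 -> D
Bits 11 -> D
Bits 0 -> B
Bits 11 -> D
Bits 11 -> D


Decoded message: BFBDDBDD


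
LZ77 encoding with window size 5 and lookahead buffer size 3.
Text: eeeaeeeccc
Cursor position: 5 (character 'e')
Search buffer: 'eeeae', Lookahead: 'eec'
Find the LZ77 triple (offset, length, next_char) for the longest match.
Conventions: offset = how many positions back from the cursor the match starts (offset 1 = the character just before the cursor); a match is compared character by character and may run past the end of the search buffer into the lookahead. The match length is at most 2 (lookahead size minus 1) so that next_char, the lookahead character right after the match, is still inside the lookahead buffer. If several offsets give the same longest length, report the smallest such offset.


Try each offset into the search buffer:
  offset=1 (pos 4, char 'e'): match length 2
  offset=2 (pos 3, char 'a'): match length 0
  offset=3 (pos 2, char 'e'): match length 1
  offset=4 (pos 1, char 'e'): match length 2
  offset=5 (pos 0, char 'e'): match length 2
Longest match has length 2, found at offsets 1, 4, 5; take the smallest, offset 1.
next_char = character at position 5 + 2 = 7 -> 'c'

Best match: offset=1, length=2 (matching 'ee' starting at position 4)
LZ77 triple: (1, 2, 'c')


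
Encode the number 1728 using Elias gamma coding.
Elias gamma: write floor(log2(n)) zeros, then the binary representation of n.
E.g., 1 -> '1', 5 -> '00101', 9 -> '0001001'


num_bits = floor(log2(1728)) + 1 = 11
leading_zeros = num_bits - 1 = 10
binary(1728) = 11011000000

Elias gamma(1728) = '0000000000' + '11011000000' = 000000000011011000000 (21 bits)


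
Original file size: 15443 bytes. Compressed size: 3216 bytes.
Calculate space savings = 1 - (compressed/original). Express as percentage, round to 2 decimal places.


ratio = compressed/original = 3216/15443 = 0.20825
savings = 1 - ratio = 1 - 0.20825 = 0.79175
as a percentage: 0.79175 * 100 = 79.18%

Space savings = 1 - 3216/15443 = 79.18%


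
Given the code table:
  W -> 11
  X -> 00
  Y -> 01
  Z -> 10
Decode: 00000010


Decoding:
00 -> X
00 -> X
00 -> X
10 -> Z


Result: XXXZ


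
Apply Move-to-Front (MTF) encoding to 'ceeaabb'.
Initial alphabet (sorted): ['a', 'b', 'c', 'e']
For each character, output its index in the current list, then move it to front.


MTF encoding:
'c': index 2 in ['a', 'b', 'c', 'e'] -> ['c', 'a', 'b', 'e']
'e': index 3 in ['c', 'a', 'b', 'e'] -> ['e', 'c', 'a', 'b']
'e': index 0 in ['e', 'c', 'a', 'b'] -> ['e', 'c', 'a', 'b']
'a': index 2 in ['e', 'c', 'a', 'b'] -> ['a', 'e', 'c', 'b']
'a': index 0 in ['a', 'e', 'c', 'b'] -> ['a', 'e', 'c', 'b']
'b': index 3 in ['a', 'e', 'c', 'b'] -> ['b', 'a', 'e', 'c']
'b': index 0 in ['b', 'a', 'e', 'c'] -> ['b', 'a', 'e', 'c']


Output: [2, 3, 0, 2, 0, 3, 0]


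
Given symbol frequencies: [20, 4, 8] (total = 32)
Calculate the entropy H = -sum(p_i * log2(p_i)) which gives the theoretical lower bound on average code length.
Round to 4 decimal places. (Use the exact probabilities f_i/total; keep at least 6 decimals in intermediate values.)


Per-symbol terms -p_i * log2(p_i) with p_i = f_i/32:
  p = 20/32 = 0.625000: log2(p) = -0.678072, -p*log2(p) = 0.423795
  p = 4/32 = 0.125000: log2(p) = -3.000000, -p*log2(p) = 0.375000
  p = 8/32 = 0.250000: log2(p) = -2.000000, -p*log2(p) = 0.500000
H = 0.423795 + 0.375000 + 0.500000 = 1.298795

H = 1.2988 bits/symbol


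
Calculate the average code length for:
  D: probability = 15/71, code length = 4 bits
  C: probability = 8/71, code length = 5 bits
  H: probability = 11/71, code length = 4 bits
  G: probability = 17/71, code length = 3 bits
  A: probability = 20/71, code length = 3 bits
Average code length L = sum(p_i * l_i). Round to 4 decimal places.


Weighted contributions p_i * l_i:
  D: (15/71) * 4 = 60/71
  C: (8/71) * 5 = 40/71
  H: (11/71) * 4 = 44/71
  G: (17/71) * 3 = 51/71
  A: (20/71) * 3 = 60/71
Sum = (60 + 40 + 44 + 51 + 60)/71 = 255/71

L = 255/71 = 3.5915 bits/symbol


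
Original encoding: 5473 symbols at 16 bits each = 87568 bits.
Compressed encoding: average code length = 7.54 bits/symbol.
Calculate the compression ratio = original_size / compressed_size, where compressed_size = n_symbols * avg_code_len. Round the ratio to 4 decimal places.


original_size = n_symbols * orig_bits = 5473 * 16 = 87568 bits
compressed_size = n_symbols * avg_code_len = 5473 * 7.54 = 41266.42 bits
ratio = original_size / compressed_size = 87568 / 41266.42 = 2.122

Compression ratio = 2.122


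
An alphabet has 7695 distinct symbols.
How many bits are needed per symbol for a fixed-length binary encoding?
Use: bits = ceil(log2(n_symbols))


log2(7695) = 12.9097
Bracket: 2^12 = 4096 < 7695 <= 2^13 = 8192
So ceil(log2(7695)) = 13

bits = ceil(log2(7695)) = ceil(12.9097) = 13 bits


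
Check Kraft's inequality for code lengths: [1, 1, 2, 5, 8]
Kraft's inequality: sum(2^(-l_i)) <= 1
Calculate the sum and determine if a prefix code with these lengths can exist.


Sum = 2^(-1) + 2^(-1) + 2^(-2) + 2^(-5) + 2^(-8)
    = 0.5 + 0.5 + 0.25 + 0.03125 + 0.00390625
    = 329/256 = 1.28515625
Since 1.28515625 > 1, Kraft's inequality is NOT satisfied.
A prefix code with these lengths CANNOT exist.

Kraft sum = 1.28515625. Not satisfied.


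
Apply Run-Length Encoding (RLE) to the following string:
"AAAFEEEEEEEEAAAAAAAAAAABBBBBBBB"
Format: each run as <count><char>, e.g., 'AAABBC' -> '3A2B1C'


Scanning runs left to right:
  i=0: run of 'A' x 3 -> '3A'
  i=3: run of 'F' x 1 -> '1F'
  i=4: run of 'E' x 8 -> '8E'
  i=12: run of 'A' x 11 -> '11A'
  i=23: run of 'B' x 8 -> '8B'

RLE = 3A1F8E11A8B


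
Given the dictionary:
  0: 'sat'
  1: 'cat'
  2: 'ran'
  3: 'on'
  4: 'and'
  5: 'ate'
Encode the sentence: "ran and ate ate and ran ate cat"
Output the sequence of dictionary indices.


Look up each word in the dictionary:
  'ran' -> 2
  'and' -> 4
  'ate' -> 5
  'ate' -> 5
  'and' -> 4
  'ran' -> 2
  'ate' -> 5
  'cat' -> 1

Encoded: [2, 4, 5, 5, 4, 2, 5, 1]


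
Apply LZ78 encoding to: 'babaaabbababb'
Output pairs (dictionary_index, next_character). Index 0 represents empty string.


LZ78 encoding steps:
Dictionary: {0: ''}
Step 1: w='' (idx 0), next='b' -> output (0, 'b'), add 'b' as idx 1
Step 2: w='' (idx 0), next='a' -> output (0, 'a'), add 'a' as idx 2
Step 3: w='b' (idx 1), next='a' -> output (1, 'a'), add 'ba' as idx 3
Step 4: w='a' (idx 2), next='a' -> output (2, 'a'), add 'aa' as idx 4
Step 5: w='b' (idx 1), next='b' -> output (1, 'b'), add 'bb' as idx 5
Step 6: w='a' (idx 2), next='b' -> output (2, 'b'), add 'ab' as idx 6
Step 7: w='ab' (idx 6), next='b' -> output (6, 'b'), add 'abb' as idx 7


Encoded: [(0, 'b'), (0, 'a'), (1, 'a'), (2, 'a'), (1, 'b'), (2, 'b'), (6, 'b')]


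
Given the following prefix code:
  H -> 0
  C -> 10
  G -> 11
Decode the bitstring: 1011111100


Decoding step by step:
Bits 10 -> C
Bits 11 -> G
Bits 11 -> G
Bits 11 -> G
Bits 0 -> H
Bits 0 -> H


Decoded message: CGGGHH


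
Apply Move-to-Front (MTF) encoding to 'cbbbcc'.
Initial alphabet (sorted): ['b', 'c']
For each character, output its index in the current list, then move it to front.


MTF encoding:
'c': index 1 in ['b', 'c'] -> ['c', 'b']
'b': index 1 in ['c', 'b'] -> ['b', 'c']
'b': index 0 in ['b', 'c'] -> ['b', 'c']
'b': index 0 in ['b', 'c'] -> ['b', 'c']
'c': index 1 in ['b', 'c'] -> ['c', 'b']
'c': index 0 in ['c', 'b'] -> ['c', 'b']


Output: [1, 1, 0, 0, 1, 0]


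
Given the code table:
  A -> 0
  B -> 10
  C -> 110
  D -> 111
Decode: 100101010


Decoding:
10 -> B
0 -> A
10 -> B
10 -> B
10 -> B


Result: BABBB


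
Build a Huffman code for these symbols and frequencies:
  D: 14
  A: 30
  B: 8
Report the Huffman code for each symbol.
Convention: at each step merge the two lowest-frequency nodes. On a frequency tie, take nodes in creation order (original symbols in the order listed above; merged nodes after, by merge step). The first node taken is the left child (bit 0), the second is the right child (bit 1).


Huffman tree construction:
Step 1: Merge B(8) + D(14) = 22
Step 2: Merge (B+D)(22) + A(30) = 52
Read each symbol's code off the tree from the root (left child = 0, right child = 1).

Codes:
  D: 01 (length 2)
  A: 1 (length 1)
  B: 00 (length 2)
Average code length: 74/52 = 1.4231 bits/symbol


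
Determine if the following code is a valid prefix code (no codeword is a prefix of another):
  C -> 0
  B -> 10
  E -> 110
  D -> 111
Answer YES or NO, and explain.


Checking each pair (does one codeword prefix another?):
  C='0' vs B='10': no prefix
  C='0' vs E='110': no prefix
  C='0' vs D='111': no prefix
  B='10' vs C='0': no prefix
  B='10' vs E='110': no prefix
  B='10' vs D='111': no prefix
  E='110' vs C='0': no prefix
  E='110' vs B='10': no prefix
  E='110' vs D='111': no prefix
  D='111' vs C='0': no prefix
  D='111' vs B='10': no prefix
  D='111' vs E='110': no prefix
No violation found over all pairs.

YES -- this is a valid prefix code. No codeword is a prefix of any other codeword.


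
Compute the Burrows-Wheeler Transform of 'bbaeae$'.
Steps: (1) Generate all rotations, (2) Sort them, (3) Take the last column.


Rotations (sorted):
  0: $bbaeae -> last char: e
  1: ae$bbae -> last char: e
  2: aeae$bb -> last char: b
  3: baeae$b -> last char: b
  4: bbaeae$ -> last char: $
  5: e$bbaea -> last char: a
  6: eae$bba -> last char: a


BWT = eebb$aa


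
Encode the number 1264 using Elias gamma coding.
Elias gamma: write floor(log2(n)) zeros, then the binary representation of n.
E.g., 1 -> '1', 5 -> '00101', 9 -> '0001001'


num_bits = floor(log2(1264)) + 1 = 11
leading_zeros = num_bits - 1 = 10
binary(1264) = 10011110000

Elias gamma(1264) = '0000000000' + '10011110000' = 000000000010011110000 (21 bits)


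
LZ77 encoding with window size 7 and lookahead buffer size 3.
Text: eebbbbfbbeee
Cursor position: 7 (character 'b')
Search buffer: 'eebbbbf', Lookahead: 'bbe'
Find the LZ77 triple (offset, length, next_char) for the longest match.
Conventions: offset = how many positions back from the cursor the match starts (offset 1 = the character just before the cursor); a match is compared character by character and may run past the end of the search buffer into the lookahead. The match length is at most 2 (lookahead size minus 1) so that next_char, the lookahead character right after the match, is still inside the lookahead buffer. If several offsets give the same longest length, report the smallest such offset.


Try each offset into the search buffer:
  offset=1 (pos 6, char 'f'): match length 0
  offset=2 (pos 5, char 'b'): match length 1
  offset=3 (pos 4, char 'b'): match length 2
  offset=4 (pos 3, char 'b'): match length 2
  offset=5 (pos 2, char 'b'): match length 2
  offset=6 (pos 1, char 'e'): match length 0
  offset=7 (pos 0, char 'e'): match length 0
Longest match has length 2, found at offsets 3, 4, 5; take the smallest, offset 3.
next_char = character at position 7 + 2 = 9 -> 'e'

Best match: offset=3, length=2 (matching 'bb' starting at position 4)
LZ77 triple: (3, 2, 'e')


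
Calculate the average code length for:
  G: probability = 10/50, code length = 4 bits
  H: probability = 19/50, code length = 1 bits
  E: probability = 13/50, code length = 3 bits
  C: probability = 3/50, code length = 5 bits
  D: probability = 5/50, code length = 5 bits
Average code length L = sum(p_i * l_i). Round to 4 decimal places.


Weighted contributions p_i * l_i:
  G: (10/50) * 4 = 40/50
  H: (19/50) * 1 = 19/50
  E: (13/50) * 3 = 39/50
  C: (3/50) * 5 = 15/50
  D: (5/50) * 5 = 25/50
Sum = (40 + 19 + 39 + 15 + 25)/50 = 138/50

L = 138/50 = 2.7600 bits/symbol


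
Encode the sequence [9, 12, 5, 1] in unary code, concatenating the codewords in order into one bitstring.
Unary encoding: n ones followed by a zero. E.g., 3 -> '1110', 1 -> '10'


Encode each number as n ones followed by a terminating 0:
  9 -> 1111111110 (10 bits)
  12 -> 1111111111110 (13 bits)
  5 -> 111110 (6 bits)
  1 -> 10 (2 bits)
Total length = 10 + 13 + 6 + 2 = 31 bits.

Unary([9, 12, 5, 1]) = 1111111110111111111111011111010 (31 bits)


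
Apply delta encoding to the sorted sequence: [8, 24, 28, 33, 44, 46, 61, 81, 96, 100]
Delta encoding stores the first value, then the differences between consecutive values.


First value: 8
Deltas:
  24 - 8 = 16
  28 - 24 = 4
  33 - 28 = 5
  44 - 33 = 11
  46 - 44 = 2
  61 - 46 = 15
  81 - 61 = 20
  96 - 81 = 15
  100 - 96 = 4


Delta encoded: [8, 16, 4, 5, 11, 2, 15, 20, 15, 4]


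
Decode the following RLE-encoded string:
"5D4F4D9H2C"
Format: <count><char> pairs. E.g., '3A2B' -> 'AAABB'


Expanding each <count><char> pair:
  5D -> 'DDDDD'
  4F -> 'FFFF'
  4D -> 'DDDD'
  9H -> 'HHHHHHHHH'
  2C -> 'CC'

Decoded = DDDDDFFFFDDDDHHHHHHHHHCC


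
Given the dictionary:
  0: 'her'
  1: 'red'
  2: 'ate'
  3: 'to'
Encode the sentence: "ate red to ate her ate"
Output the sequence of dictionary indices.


Look up each word in the dictionary:
  'ate' -> 2
  'red' -> 1
  'to' -> 3
  'ate' -> 2
  'her' -> 0
  'ate' -> 2

Encoded: [2, 1, 3, 2, 0, 2]


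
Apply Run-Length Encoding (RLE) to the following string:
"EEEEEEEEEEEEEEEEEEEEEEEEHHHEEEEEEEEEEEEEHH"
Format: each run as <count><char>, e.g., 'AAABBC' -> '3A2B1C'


Scanning runs left to right:
  i=0: run of 'E' x 24 -> '24E'
  i=24: run of 'H' x 3 -> '3H'
  i=27: run of 'E' x 13 -> '13E'
  i=40: run of 'H' x 2 -> '2H'

RLE = 24E3H13E2H


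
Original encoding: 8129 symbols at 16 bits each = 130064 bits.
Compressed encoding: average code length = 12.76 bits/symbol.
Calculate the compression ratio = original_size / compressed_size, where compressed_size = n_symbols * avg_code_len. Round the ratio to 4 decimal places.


original_size = n_symbols * orig_bits = 8129 * 16 = 130064 bits
compressed_size = n_symbols * avg_code_len = 8129 * 12.76 = 103726.04 bits
ratio = original_size / compressed_size = 130064 / 103726.04 = 1.2539

Compression ratio = 1.2539


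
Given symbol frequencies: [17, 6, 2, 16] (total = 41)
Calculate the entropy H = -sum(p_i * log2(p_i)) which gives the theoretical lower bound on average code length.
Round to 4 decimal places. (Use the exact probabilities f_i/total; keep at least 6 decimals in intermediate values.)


Per-symbol terms -p_i * log2(p_i) with p_i = f_i/41:
  p = 17/41 = 0.414634: log2(p) = -1.270089, -p*log2(p) = 0.526622
  p = 6/41 = 0.146341: log2(p) = -2.772590, -p*log2(p) = 0.405745
  p = 2/41 = 0.048780: log2(p) = -4.357552, -p*log2(p) = 0.212564
  p = 16/41 = 0.390244: log2(p) = -1.357552, -p*log2(p) = 0.529776
H = 0.526622 + 0.405745 + 0.212564 + 0.529776 = 1.674707

H = 1.6747 bits/symbol


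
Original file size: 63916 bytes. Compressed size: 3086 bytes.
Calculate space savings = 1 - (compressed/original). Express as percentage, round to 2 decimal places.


ratio = compressed/original = 3086/63916 = 0.048282
savings = 1 - ratio = 1 - 0.048282 = 0.951718
as a percentage: 0.951718 * 100 = 95.17%

Space savings = 1 - 3086/63916 = 95.17%


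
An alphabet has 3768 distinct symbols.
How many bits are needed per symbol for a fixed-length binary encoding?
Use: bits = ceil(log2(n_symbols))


log2(3768) = 11.8796
Bracket: 2^11 = 2048 < 3768 <= 2^12 = 4096
So ceil(log2(3768)) = 12

bits = ceil(log2(3768)) = ceil(11.8796) = 12 bits


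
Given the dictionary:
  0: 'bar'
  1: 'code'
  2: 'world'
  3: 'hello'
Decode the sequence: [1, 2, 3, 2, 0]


Look up each index in the dictionary:
  1 -> 'code'
  2 -> 'world'
  3 -> 'hello'
  2 -> 'world'
  0 -> 'bar'

Decoded: "code world hello world bar"


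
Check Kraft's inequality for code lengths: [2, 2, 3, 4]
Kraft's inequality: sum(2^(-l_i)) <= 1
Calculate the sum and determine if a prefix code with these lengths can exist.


Sum = 2^(-2) + 2^(-2) + 2^(-3) + 2^(-4)
    = 0.25 + 0.25 + 0.125 + 0.0625
    = 11/16 = 0.6875
Since 0.6875 <= 1, Kraft's inequality IS satisfied.
A prefix code with these lengths CAN exist.

Kraft sum = 0.6875. Satisfied.


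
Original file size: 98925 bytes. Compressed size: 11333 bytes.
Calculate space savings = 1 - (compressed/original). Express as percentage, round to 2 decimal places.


ratio = compressed/original = 11333/98925 = 0.114562
savings = 1 - ratio = 1 - 0.114562 = 0.885438
as a percentage: 0.885438 * 100 = 88.54%

Space savings = 1 - 11333/98925 = 88.54%


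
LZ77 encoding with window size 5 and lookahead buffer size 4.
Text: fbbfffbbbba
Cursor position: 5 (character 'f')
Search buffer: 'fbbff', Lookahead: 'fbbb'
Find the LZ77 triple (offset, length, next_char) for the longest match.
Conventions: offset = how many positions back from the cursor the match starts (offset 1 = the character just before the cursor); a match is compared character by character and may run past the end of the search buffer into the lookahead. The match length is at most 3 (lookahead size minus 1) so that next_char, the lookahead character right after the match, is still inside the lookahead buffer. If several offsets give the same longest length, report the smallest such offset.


Try each offset into the search buffer:
  offset=1 (pos 4, char 'f'): match length 1
  offset=2 (pos 3, char 'f'): match length 1
  offset=3 (pos 2, char 'b'): match length 0
  offset=4 (pos 1, char 'b'): match length 0
  offset=5 (pos 0, char 'f'): match length 3
Longest match has length 3 at offset 5.
next_char = character at position 5 + 3 = 8 -> 'b'

Best match: offset=5, length=3 (matching 'fbb' starting at position 0)
LZ77 triple: (5, 3, 'b')


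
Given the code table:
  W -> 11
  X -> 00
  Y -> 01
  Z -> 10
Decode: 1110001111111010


Decoding:
11 -> W
10 -> Z
00 -> X
11 -> W
11 -> W
11 -> W
10 -> Z
10 -> Z


Result: WZXWWWZZ


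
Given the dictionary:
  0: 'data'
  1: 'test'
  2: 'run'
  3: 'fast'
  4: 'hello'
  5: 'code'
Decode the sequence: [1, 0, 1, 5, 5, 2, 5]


Look up each index in the dictionary:
  1 -> 'test'
  0 -> 'data'
  1 -> 'test'
  5 -> 'code'
  5 -> 'code'
  2 -> 'run'
  5 -> 'code'

Decoded: "test data test code code run code"


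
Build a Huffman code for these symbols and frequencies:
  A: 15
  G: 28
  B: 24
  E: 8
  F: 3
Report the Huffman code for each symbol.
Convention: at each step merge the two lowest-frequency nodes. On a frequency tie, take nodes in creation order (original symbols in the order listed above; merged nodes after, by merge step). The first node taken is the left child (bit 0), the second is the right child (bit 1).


Huffman tree construction:
Step 1: Merge F(3) + E(8) = 11
Step 2: Merge (F+E)(11) + A(15) = 26
Step 3: Merge B(24) + ((F+E)+A)(26) = 50
Step 4: Merge G(28) + (B+((F+E)+A))(50) = 78
Read each symbol's code off the tree from the root (left child = 0, right child = 1).

Codes:
  A: 111 (length 3)
  G: 0 (length 1)
  B: 10 (length 2)
  E: 1101 (length 4)
  F: 1100 (length 4)
Average code length: 165/78 = 2.1154 bits/symbol


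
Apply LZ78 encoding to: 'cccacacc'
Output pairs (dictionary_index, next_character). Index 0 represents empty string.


LZ78 encoding steps:
Dictionary: {0: ''}
Step 1: w='' (idx 0), next='c' -> output (0, 'c'), add 'c' as idx 1
Step 2: w='c' (idx 1), next='c' -> output (1, 'c'), add 'cc' as idx 2
Step 3: w='' (idx 0), next='a' -> output (0, 'a'), add 'a' as idx 3
Step 4: w='c' (idx 1), next='a' -> output (1, 'a'), add 'ca' as idx 4
Step 5: w='cc' (idx 2), end of input -> output (2, '')


Encoded: [(0, 'c'), (1, 'c'), (0, 'a'), (1, 'a'), (2, '')]


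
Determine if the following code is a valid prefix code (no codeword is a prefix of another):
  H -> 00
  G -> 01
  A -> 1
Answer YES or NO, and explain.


Checking each pair (does one codeword prefix another?):
  H='00' vs G='01': no prefix
  H='00' vs A='1': no prefix
  G='01' vs H='00': no prefix
  G='01' vs A='1': no prefix
  A='1' vs H='00': no prefix
  A='1' vs G='01': no prefix
No violation found over all pairs.

YES -- this is a valid prefix code. No codeword is a prefix of any other codeword.


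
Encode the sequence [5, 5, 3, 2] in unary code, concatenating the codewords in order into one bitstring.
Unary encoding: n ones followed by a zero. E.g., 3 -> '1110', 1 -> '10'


Encode each number as n ones followed by a terminating 0:
  5 -> 111110 (6 bits)
  5 -> 111110 (6 bits)
  3 -> 1110 (4 bits)
  2 -> 110 (3 bits)
Total length = 6 + 6 + 4 + 3 = 19 bits.

Unary([5, 5, 3, 2]) = 1111101111101110110 (19 bits)


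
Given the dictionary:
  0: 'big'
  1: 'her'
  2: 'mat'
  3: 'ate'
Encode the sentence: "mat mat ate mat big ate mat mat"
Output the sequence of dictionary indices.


Look up each word in the dictionary:
  'mat' -> 2
  'mat' -> 2
  'ate' -> 3
  'mat' -> 2
  'big' -> 0
  'ate' -> 3
  'mat' -> 2
  'mat' -> 2

Encoded: [2, 2, 3, 2, 0, 3, 2, 2]


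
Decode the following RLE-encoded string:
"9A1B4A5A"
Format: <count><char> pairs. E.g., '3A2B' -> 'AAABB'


Expanding each <count><char> pair:
  9A -> 'AAAAAAAAA'
  1B -> 'B'
  4A -> 'AAAA'
  5A -> 'AAAAA'

Decoded = AAAAAAAAABAAAAAAAAA


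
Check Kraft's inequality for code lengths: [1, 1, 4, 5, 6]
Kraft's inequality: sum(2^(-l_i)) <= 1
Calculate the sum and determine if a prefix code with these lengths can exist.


Sum = 2^(-1) + 2^(-1) + 2^(-4) + 2^(-5) + 2^(-6)
    = 0.5 + 0.5 + 0.0625 + 0.03125 + 0.015625
    = 71/64 = 1.109375
Since 1.109375 > 1, Kraft's inequality is NOT satisfied.
A prefix code with these lengths CANNOT exist.

Kraft sum = 1.109375. Not satisfied.


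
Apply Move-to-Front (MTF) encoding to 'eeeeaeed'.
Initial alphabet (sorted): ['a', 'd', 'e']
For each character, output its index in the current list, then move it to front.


MTF encoding:
'e': index 2 in ['a', 'd', 'e'] -> ['e', 'a', 'd']
'e': index 0 in ['e', 'a', 'd'] -> ['e', 'a', 'd']
'e': index 0 in ['e', 'a', 'd'] -> ['e', 'a', 'd']
'e': index 0 in ['e', 'a', 'd'] -> ['e', 'a', 'd']
'a': index 1 in ['e', 'a', 'd'] -> ['a', 'e', 'd']
'e': index 1 in ['a', 'e', 'd'] -> ['e', 'a', 'd']
'e': index 0 in ['e', 'a', 'd'] -> ['e', 'a', 'd']
'd': index 2 in ['e', 'a', 'd'] -> ['d', 'e', 'a']


Output: [2, 0, 0, 0, 1, 1, 0, 2]


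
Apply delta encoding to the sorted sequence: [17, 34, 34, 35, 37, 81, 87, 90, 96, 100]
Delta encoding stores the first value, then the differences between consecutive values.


First value: 17
Deltas:
  34 - 17 = 17
  34 - 34 = 0
  35 - 34 = 1
  37 - 35 = 2
  81 - 37 = 44
  87 - 81 = 6
  90 - 87 = 3
  96 - 90 = 6
  100 - 96 = 4


Delta encoded: [17, 17, 0, 1, 2, 44, 6, 3, 6, 4]


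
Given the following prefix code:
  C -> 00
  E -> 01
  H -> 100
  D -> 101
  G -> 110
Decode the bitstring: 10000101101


Decoding step by step:
Bits 100 -> H
Bits 00 -> C
Bits 101 -> D
Bits 101 -> D


Decoded message: HCDD


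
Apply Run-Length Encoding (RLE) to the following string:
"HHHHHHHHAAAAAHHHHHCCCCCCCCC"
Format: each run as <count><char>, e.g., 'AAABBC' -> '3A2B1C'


Scanning runs left to right:
  i=0: run of 'H' x 8 -> '8H'
  i=8: run of 'A' x 5 -> '5A'
  i=13: run of 'H' x 5 -> '5H'
  i=18: run of 'C' x 9 -> '9C'

RLE = 8H5A5H9C


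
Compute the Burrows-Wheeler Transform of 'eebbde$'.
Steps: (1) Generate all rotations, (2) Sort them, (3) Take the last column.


Rotations (sorted):
  0: $eebbde -> last char: e
  1: bbde$ee -> last char: e
  2: bde$eeb -> last char: b
  3: de$eebb -> last char: b
  4: e$eebbd -> last char: d
  5: ebbde$e -> last char: e
  6: eebbde$ -> last char: $


BWT = eebbde$


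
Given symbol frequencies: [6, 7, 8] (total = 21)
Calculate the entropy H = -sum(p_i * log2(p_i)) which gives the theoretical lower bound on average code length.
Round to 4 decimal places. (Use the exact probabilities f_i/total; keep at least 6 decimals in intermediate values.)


Per-symbol terms -p_i * log2(p_i) with p_i = f_i/21:
  p = 6/21 = 0.285714: log2(p) = -1.807355, -p*log2(p) = 0.516387
  p = 7/21 = 0.333333: log2(p) = -1.584963, -p*log2(p) = 0.528321
  p = 8/21 = 0.380952: log2(p) = -1.392317, -p*log2(p) = 0.530407
H = 0.516387 + 0.528321 + 0.530407 = 1.575115

H = 1.5751 bits/symbol


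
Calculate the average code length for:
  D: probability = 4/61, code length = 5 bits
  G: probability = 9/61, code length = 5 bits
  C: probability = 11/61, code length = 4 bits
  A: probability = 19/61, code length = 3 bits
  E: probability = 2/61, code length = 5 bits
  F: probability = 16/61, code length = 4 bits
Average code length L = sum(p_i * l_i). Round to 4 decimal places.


Weighted contributions p_i * l_i:
  D: (4/61) * 5 = 20/61
  G: (9/61) * 5 = 45/61
  C: (11/61) * 4 = 44/61
  A: (19/61) * 3 = 57/61
  E: (2/61) * 5 = 10/61
  F: (16/61) * 4 = 64/61
Sum = (20 + 45 + 44 + 57 + 10 + 64)/61 = 240/61

L = 240/61 = 3.9344 bits/symbol


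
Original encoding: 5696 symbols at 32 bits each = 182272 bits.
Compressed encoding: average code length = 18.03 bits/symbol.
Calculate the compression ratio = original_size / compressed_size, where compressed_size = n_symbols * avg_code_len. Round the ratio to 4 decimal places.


original_size = n_symbols * orig_bits = 5696 * 32 = 182272 bits
compressed_size = n_symbols * avg_code_len = 5696 * 18.03 = 102698.88 bits
ratio = original_size / compressed_size = 182272 / 102698.88 = 1.7748

Compression ratio = 1.7748


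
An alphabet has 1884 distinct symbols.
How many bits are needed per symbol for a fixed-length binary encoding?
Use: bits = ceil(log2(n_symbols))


log2(1884) = 10.8796
Bracket: 2^10 = 1024 < 1884 <= 2^11 = 2048
So ceil(log2(1884)) = 11

bits = ceil(log2(1884)) = ceil(10.8796) = 11 bits


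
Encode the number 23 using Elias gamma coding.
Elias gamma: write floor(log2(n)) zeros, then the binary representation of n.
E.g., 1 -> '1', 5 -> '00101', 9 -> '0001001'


num_bits = floor(log2(23)) + 1 = 5
leading_zeros = num_bits - 1 = 4
binary(23) = 10111

Elias gamma(23) = '0000' + '10111' = 000010111 (9 bits)


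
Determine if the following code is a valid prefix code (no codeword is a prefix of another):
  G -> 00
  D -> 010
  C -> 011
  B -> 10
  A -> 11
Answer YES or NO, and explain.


Checking each pair (does one codeword prefix another?):
  G='00' vs D='010': no prefix
  G='00' vs C='011': no prefix
  G='00' vs B='10': no prefix
  G='00' vs A='11': no prefix
  D='010' vs G='00': no prefix
  D='010' vs C='011': no prefix
  D='010' vs B='10': no prefix
  D='010' vs A='11': no prefix
  C='011' vs G='00': no prefix
  C='011' vs D='010': no prefix
  C='011' vs B='10': no prefix
  C='011' vs A='11': no prefix
  B='10' vs G='00': no prefix
  B='10' vs D='010': no prefix
  B='10' vs C='011': no prefix
  B='10' vs A='11': no prefix
  A='11' vs G='00': no prefix
  A='11' vs D='010': no prefix
  A='11' vs C='011': no prefix
  A='11' vs B='10': no prefix
No violation found over all pairs.

YES -- this is a valid prefix code. No codeword is a prefix of any other codeword.


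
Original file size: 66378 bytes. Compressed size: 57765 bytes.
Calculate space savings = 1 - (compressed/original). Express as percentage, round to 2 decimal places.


ratio = compressed/original = 57765/66378 = 0.870243
savings = 1 - ratio = 1 - 0.870243 = 0.129757
as a percentage: 0.129757 * 100 = 12.98%

Space savings = 1 - 57765/66378 = 12.98%


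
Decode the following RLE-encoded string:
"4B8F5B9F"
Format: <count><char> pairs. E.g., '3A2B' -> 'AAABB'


Expanding each <count><char> pair:
  4B -> 'BBBB'
  8F -> 'FFFFFFFF'
  5B -> 'BBBBB'
  9F -> 'FFFFFFFFF'

Decoded = BBBBFFFFFFFFBBBBBFFFFFFFFF
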